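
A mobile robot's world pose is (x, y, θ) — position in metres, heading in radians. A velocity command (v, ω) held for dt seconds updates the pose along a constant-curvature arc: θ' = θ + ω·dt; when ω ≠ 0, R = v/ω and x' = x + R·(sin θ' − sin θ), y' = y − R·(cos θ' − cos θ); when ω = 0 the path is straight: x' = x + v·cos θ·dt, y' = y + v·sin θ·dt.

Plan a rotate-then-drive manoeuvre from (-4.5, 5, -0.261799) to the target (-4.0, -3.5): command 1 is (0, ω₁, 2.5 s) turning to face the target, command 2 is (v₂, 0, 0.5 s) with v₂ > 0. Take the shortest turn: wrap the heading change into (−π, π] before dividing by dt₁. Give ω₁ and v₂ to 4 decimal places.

heading to target = atan2(-3.5−5, -4−-4.5) = -1.5120
Δθ = wrap(-1.5120 − -0.2618) = -1.2502; ω₁ = Δθ/dt₁ = -0.5001
distance = √((-4−-4.5)² + (-3.5−5)²) = 8.5147; v₂ = distance/dt₂ = 17.0294

ω₁ = -0.5001, v₂ = 17.0294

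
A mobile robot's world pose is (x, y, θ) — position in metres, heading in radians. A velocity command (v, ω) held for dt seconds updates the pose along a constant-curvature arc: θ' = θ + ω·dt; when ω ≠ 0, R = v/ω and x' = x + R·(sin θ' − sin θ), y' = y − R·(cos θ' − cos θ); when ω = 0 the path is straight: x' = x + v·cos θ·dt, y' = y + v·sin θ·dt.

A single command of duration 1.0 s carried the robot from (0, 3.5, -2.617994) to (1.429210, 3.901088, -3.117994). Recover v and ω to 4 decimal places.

Δθ = -3.117994 − -2.617994 = -0.500000
ω = Δθ/dt = -0.500000/1.0 = -0.5000
R = Δx/(sin θ' − sin θ) = 3.0000
v = R·ω = 3.0000·-0.5000 = -1.5000

v = -1.5000, ω = -0.5000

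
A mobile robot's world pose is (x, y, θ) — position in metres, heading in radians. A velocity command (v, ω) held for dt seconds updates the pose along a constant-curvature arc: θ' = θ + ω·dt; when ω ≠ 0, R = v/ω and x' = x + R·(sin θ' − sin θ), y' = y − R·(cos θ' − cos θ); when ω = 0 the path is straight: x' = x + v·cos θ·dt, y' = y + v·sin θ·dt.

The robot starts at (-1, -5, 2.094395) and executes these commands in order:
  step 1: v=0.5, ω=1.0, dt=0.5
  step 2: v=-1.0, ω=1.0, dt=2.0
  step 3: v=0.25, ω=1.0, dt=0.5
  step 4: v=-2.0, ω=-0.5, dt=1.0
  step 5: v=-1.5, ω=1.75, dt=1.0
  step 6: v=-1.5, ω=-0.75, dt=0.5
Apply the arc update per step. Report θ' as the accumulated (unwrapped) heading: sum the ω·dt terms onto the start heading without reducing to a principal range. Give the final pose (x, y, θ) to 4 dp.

(-1.5470, -1.1970, 5.9694)

step 1: θ'=2.5944 (R=0.5000) → pose (-1.1729, -4.8230, 2.5944)
step 2: θ'=4.5944 (R=-1.0000) → pose (0.3405, -4.0867, 4.5944)
step 3: θ'=5.0944 (R=0.2500) → pose (0.3568, -4.2094, 5.0944)
step 4: θ'=4.5944 (R=4.0000) → pose (0.0962, -2.2474, 4.5944)
step 5: θ'=6.3444 (R=-0.8571) → pose (-0.8074, -1.2909, 6.3444)
step 6: θ'=5.9694 (R=2.0000) → pose (-1.5470, -1.1970, 5.9694)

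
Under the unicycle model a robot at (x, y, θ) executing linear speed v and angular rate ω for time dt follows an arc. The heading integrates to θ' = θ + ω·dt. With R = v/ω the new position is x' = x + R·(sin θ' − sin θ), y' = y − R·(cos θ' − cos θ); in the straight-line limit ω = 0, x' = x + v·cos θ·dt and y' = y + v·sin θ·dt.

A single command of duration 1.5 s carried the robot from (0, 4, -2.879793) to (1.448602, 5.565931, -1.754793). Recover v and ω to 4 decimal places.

Δθ = -1.754793 − -2.879793 = 1.125000
ω = Δθ/dt = 1.125000/1.5 = 0.7500
R = −Δy/(cos θ' − cos θ) = -2.0000
v = R·ω = -2.0000·0.7500 = -1.5000

v = -1.5000, ω = 0.7500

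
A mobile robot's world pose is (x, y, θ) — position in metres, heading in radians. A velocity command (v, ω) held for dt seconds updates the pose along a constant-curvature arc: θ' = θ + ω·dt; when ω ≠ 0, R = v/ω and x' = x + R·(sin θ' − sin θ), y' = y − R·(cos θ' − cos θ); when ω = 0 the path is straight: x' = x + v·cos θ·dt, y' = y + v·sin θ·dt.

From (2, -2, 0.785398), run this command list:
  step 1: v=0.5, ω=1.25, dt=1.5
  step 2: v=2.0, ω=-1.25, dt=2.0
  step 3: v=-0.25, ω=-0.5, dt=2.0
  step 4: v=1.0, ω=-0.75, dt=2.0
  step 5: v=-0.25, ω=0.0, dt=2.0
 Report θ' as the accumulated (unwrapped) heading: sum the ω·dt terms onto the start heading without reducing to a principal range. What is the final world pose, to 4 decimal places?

(2.2487, 0.3369, -2.3396)

step 1: θ'=2.6604 (R=0.4000) → pose (1.9023, -1.3626, 2.6604)
step 2: θ'=0.1604 (R=-1.6000) → pose (2.3873, 1.6352, 0.1604)
step 3: θ'=-0.8396 (R=0.5000) → pose (1.9353, 1.7949, -0.8396)
step 4: θ'=-2.3396 (R=-1.3333) → pose (1.9011, -0.0225, -2.3396)
step 5: θ'=-2.3396 (straight) → pose (2.2487, 0.3369, -2.3396)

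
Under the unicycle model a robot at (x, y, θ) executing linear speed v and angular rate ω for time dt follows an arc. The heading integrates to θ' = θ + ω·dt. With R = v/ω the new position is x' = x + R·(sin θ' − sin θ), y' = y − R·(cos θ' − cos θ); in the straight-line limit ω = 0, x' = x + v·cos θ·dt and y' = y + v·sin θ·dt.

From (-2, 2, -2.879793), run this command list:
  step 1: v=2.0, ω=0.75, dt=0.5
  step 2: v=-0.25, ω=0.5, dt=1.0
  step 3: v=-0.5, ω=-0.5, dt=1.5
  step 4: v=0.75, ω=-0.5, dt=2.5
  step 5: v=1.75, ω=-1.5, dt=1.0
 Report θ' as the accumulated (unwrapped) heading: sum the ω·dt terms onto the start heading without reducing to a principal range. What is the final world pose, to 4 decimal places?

step 1: θ'=-2.5048 (R=2.6667) → pose (-2.8955, 1.5682, -2.5048)
step 2: θ'=-2.0048 (R=-0.5000) → pose (-2.7391, 1.7600, -2.0048)
step 3: θ'=-2.7548 (R=1.0000) → pose (-2.2091, 2.2656, -2.7548)
step 4: θ'=-4.0048 (R=-1.5000) → pose (-3.9148, 2.6797, -4.0048)
step 5: θ'=-5.5048 (R=-1.1667) → pose (-3.8474, 4.2688, -5.5048)

(-3.8474, 4.2688, -5.5048)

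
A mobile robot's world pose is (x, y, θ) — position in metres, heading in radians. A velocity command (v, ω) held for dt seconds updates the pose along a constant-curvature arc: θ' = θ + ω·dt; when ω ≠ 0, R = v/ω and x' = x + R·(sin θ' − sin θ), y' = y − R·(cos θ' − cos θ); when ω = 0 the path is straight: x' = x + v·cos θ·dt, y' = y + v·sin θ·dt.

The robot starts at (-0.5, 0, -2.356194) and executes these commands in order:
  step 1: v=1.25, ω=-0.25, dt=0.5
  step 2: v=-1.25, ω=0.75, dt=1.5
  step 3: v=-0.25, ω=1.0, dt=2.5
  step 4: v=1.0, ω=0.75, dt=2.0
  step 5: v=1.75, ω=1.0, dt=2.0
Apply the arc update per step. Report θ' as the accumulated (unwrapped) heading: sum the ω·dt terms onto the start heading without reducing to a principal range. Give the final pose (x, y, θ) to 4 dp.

step 1: θ'=-2.4812 (R=-5.0000) → pose (-0.9684, -0.4132, -2.4812)
step 2: θ'=-1.3562 (R=-1.6667) → pose (-0.3623, 1.2580, -1.3562)
step 3: θ'=1.1438 (R=-0.2500) → pose (-0.8341, 1.3083, 1.1438)
step 4: θ'=2.6438 (R=1.3333) → pose (-1.4111, 3.0320, 2.6438)
step 5: θ'=4.6438 (R=1.7500) → pose (-3.9926, 1.6143, 4.6438)

(-3.9926, 1.6143, 4.6438)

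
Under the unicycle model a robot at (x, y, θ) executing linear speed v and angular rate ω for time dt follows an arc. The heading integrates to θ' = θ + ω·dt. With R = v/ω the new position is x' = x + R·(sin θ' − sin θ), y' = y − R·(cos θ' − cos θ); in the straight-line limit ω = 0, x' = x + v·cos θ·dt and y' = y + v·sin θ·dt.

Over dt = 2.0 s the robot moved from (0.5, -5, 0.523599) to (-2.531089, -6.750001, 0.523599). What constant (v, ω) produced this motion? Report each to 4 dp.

Δθ = 0.523599 − 0.523599 = 0.000000
ω = Δθ/dt = 0.000000/2.0 = 0.0000
ω = 0 → v = (Δx·cos θ + Δy·sin θ)/dt = -1.7500

v = -1.7500, ω = 0.0000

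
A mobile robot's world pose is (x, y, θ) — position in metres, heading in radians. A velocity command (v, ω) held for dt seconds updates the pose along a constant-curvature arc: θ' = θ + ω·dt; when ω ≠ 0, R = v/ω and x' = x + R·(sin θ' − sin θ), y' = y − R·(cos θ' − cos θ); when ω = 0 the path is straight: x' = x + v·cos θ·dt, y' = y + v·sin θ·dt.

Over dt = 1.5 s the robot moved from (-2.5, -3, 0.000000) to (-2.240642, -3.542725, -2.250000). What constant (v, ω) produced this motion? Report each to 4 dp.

Δθ = -2.250000 − 0.000000 = -2.250000
ω = Δθ/dt = -2.250000/1.5 = -1.5000
R = −Δy/(cos θ' − cos θ) = -0.3333
v = R·ω = -0.3333·-1.5000 = 0.5000

v = 0.5000, ω = -1.5000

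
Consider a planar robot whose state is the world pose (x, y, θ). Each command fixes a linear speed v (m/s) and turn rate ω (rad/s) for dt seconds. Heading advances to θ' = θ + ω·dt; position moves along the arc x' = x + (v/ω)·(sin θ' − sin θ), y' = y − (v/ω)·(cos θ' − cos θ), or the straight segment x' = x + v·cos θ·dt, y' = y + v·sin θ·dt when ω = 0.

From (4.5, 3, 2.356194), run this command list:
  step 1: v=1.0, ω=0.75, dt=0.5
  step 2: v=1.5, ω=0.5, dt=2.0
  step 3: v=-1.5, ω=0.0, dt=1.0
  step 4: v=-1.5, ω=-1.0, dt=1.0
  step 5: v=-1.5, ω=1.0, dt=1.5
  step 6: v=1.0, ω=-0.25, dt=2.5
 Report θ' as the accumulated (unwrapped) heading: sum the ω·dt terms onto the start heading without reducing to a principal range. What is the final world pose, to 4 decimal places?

step 1: θ'=2.7312 (R=1.3333) → pose (4.0892, 3.2798, 2.7312)
step 2: θ'=3.7312 (R=3.0000) → pose (1.2241, 3.0224, 3.7312)
step 3: θ'=3.7312 (straight) → pose (2.4709, 3.8565, 3.7312)
step 4: θ'=2.7312 (R=1.5000) → pose (3.9034, 3.9852, 2.7312)
step 5: θ'=4.2312 (R=-1.5000) → pose (5.8315, 4.6663, 4.2312)
step 6: θ'=3.6062 (R=-4.0000) → pose (4.0780, 2.9417, 3.6062)

(4.0780, 2.9417, 3.6062)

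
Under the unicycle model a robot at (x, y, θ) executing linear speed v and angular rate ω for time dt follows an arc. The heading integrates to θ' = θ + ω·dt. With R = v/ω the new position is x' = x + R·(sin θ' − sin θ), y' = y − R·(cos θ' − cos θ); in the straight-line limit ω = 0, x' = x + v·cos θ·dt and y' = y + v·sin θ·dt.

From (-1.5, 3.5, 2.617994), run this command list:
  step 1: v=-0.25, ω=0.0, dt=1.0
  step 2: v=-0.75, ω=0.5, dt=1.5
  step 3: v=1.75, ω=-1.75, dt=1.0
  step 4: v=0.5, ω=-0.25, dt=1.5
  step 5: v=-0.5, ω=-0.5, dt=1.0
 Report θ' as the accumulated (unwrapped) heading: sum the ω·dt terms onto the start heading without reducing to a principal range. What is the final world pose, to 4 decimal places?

step 1: θ'=2.6180 (straight) → pose (-1.2835, 3.3750, 2.6180)
step 2: θ'=3.3680 (R=-1.5000) → pose (-0.1968, 3.2123, 3.3680)
step 3: θ'=1.6180 (R=-1.0000) → pose (-1.4201, 4.1396, 1.6180)
step 4: θ'=1.2430 (R=-2.0000) → pose (-1.3159, 4.8779, 1.2430)
step 5: θ'=0.7430 (R=1.0000) → pose (-1.5861, 4.4634, 0.7430)

(-1.5861, 4.4634, 0.7430)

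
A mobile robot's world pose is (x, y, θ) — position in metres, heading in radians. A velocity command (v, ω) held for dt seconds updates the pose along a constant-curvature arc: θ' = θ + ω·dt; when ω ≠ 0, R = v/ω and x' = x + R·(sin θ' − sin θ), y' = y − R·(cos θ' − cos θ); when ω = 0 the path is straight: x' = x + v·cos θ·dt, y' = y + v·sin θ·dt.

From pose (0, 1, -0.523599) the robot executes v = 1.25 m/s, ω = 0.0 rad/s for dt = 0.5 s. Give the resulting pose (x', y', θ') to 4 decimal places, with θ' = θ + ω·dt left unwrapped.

(0.5413, 0.6875, -0.5236)

θ' = -0.5236 + 0.0·0.5 = -0.5236
ω = 0 → straight: x' = 0 + 1.25·cos(-0.5236)·0.5 = 0.5413
y' = 1 + 1.25·sin(-0.5236)·0.5 = 0.6875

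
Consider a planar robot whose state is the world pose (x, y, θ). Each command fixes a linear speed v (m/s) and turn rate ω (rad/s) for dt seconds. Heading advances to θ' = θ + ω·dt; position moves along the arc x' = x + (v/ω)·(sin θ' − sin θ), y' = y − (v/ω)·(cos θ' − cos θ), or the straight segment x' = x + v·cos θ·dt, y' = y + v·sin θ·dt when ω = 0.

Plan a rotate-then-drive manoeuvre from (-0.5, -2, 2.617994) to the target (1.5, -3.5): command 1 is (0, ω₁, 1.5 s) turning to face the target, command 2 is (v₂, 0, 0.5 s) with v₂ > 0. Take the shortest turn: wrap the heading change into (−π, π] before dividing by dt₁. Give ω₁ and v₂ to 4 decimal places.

ω₁ = 2.0145, v₂ = 5.0000

heading to target = atan2(-3.5−-2, 1.5−-0.5) = -0.6435
Δθ = wrap(-0.6435 − 2.6180) = 3.0217; ω₁ = Δθ/dt₁ = 2.0145
distance = √((1.5−-0.5)² + (-3.5−-2)²) = 2.5000; v₂ = distance/dt₂ = 5.0000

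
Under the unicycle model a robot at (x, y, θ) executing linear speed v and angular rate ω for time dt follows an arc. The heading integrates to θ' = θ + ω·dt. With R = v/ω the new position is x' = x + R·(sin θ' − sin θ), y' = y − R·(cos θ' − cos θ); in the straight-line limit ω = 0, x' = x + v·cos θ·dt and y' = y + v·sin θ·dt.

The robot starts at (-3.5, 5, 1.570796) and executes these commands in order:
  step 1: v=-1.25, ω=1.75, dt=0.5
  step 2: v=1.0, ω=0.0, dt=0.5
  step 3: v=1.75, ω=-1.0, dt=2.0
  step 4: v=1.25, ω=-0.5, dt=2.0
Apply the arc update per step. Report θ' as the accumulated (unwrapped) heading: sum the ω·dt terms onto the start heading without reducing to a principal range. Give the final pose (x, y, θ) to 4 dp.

(-0.8665, 7.5646, -0.5542)

step 1: θ'=2.4458 (R=-0.7143) → pose (-3.2436, 4.4518, 2.4458)
step 2: θ'=2.4458 (straight) → pose (-3.6273, 4.7723, 2.4458)
step 3: θ'=0.4458 (R=-1.7500) → pose (-3.2602, 7.6944, 0.4458)
step 4: θ'=-0.5542 (R=-2.5000) → pose (-0.8665, 7.5646, -0.5542)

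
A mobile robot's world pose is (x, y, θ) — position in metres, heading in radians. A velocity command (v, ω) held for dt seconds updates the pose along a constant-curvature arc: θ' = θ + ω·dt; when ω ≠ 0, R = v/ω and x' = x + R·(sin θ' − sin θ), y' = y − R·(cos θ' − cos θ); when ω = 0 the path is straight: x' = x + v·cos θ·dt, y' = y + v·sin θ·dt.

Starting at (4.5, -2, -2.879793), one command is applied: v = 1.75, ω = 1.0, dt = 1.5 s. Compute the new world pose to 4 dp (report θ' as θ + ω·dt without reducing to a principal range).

(3.2348, -4.0226, -1.3798)

θ' = -2.8798 + 1.0·1.5 = -1.3798
R = v/ω = 1.75/1.0 = 1.7500
x' = 4.5 + 1.7500·(sin -1.3798 − sin -2.8798) = 3.2348
y' = -2 − 1.7500·(cos -1.3798 − cos -2.8798) = -4.0226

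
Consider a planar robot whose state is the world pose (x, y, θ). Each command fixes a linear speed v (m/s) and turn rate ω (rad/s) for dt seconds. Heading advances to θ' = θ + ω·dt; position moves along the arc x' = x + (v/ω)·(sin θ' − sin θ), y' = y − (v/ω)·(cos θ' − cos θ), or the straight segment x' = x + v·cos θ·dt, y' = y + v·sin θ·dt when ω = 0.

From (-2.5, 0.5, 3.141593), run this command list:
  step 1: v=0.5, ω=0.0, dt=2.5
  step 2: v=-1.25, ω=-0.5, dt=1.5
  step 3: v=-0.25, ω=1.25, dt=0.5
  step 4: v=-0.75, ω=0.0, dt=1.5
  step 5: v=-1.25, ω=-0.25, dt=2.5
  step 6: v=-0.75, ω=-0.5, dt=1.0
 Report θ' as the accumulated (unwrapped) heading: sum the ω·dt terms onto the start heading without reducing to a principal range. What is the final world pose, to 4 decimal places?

step 1: θ'=3.1416 (straight) → pose (-3.7500, 0.5000, 3.1416)
step 2: θ'=2.3916 (R=2.5000) → pose (-2.0459, -0.1708, 2.3916)
step 3: θ'=3.0166 (R=-0.2000) → pose (-1.9345, -0.2229, 3.0166)
step 4: θ'=3.0166 (straight) → pose (-0.8183, -0.3631, 3.0166)
step 5: θ'=2.3916 (R=5.0000) → pose (1.9665, -1.6657, 2.3916)
step 6: θ'=1.8916 (R=1.5000) → pose (2.3676, -2.2902, 1.8916)

(2.3676, -2.2902, 1.8916)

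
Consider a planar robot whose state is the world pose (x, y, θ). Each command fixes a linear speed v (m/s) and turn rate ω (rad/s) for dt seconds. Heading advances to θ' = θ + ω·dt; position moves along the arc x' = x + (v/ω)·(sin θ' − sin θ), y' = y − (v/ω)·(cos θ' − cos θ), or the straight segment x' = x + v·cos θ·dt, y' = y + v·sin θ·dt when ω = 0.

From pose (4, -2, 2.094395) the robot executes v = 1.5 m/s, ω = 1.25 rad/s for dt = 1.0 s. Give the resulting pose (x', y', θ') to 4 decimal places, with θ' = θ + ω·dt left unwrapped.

θ' = 2.0944 + 1.25·1.0 = 3.3444
R = v/ω = 1.5/1.25 = 1.2000
x' = 4 + 1.2000·(sin 3.3444 − sin 2.0944) = 2.7191
y' = -2 − 1.2000·(cos 3.3444 − cos 2.0944) = -1.4246

(2.7191, -1.4246, 3.3444)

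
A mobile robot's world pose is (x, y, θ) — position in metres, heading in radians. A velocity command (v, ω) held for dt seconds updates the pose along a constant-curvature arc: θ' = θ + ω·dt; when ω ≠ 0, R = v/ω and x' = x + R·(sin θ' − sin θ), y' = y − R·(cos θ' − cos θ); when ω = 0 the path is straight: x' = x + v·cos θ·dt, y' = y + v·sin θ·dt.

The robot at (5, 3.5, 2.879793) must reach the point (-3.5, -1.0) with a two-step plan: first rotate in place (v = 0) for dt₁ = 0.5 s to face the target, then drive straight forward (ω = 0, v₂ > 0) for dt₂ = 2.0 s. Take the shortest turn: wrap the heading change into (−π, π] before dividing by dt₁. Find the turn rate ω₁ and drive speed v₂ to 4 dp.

heading to target = atan2(-1−3.5, -3.5−5) = -2.6547
Δθ = wrap(-2.6547 − 2.8798) = 0.7487; ω₁ = Δθ/dt₁ = 1.4974
distance = √((-3.5−5)² + (-1−3.5)²) = 9.6177; v₂ = distance/dt₂ = 4.8088

ω₁ = 1.4974, v₂ = 4.8088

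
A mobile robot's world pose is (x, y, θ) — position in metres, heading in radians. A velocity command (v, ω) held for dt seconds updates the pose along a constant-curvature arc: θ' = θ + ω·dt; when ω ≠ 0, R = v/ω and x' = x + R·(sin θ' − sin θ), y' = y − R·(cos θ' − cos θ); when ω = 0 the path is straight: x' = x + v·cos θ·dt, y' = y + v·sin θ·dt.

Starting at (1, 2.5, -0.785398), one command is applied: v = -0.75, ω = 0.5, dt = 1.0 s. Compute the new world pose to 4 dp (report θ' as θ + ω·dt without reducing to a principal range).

θ' = -0.7854 + 0.5·1.0 = -0.2854
R = v/ω = -0.75/0.5 = -1.5000
x' = 1 + -1.5000·(sin -0.2854 − sin -0.7854) = 0.3616
y' = 2.5 − -1.5000·(cos -0.2854 − cos -0.7854) = 2.8787

(0.3616, 2.8787, -0.2854)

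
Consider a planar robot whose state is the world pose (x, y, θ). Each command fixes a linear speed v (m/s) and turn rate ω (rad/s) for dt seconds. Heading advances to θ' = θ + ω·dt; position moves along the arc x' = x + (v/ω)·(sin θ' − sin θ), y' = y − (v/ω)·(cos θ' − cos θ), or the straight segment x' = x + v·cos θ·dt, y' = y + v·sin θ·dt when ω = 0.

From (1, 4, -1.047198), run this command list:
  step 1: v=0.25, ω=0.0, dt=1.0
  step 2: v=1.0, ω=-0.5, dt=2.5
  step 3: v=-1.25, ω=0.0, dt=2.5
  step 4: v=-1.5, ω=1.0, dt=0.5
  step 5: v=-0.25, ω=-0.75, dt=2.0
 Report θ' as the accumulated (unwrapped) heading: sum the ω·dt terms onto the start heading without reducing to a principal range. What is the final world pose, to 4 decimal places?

step 1: θ'=-1.0472 (straight) → pose (1.1250, 3.7835, -1.0472)
step 2: θ'=-2.2972 (R=-2.0000) → pose (0.8881, 1.4551, -2.2972)
step 3: θ'=-2.2972 (straight) → pose (2.9637, 3.7913, -2.2972)
step 4: θ'=-1.7972 (R=-1.5000) → pose (3.3040, 4.4508, -1.7972)
step 5: θ'=-3.2972 (R=0.3333) → pose (3.6805, 4.7053, -3.2972)

(3.6805, 4.7053, -3.2972)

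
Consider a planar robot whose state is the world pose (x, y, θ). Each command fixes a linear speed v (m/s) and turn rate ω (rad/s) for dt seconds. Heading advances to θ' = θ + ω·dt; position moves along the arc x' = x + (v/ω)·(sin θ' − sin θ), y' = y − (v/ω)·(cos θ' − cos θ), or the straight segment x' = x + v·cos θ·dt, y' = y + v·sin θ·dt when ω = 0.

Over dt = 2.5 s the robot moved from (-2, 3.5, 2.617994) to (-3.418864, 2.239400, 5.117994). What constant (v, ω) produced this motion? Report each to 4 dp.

v = 1.0000, ω = 1.0000

Δθ = 5.117994 − 2.617994 = 2.500000
ω = Δθ/dt = 2.500000/2.5 = 1.0000
R = Δx/(sin θ' − sin θ) = 1.0000
v = R·ω = 1.0000·1.0000 = 1.0000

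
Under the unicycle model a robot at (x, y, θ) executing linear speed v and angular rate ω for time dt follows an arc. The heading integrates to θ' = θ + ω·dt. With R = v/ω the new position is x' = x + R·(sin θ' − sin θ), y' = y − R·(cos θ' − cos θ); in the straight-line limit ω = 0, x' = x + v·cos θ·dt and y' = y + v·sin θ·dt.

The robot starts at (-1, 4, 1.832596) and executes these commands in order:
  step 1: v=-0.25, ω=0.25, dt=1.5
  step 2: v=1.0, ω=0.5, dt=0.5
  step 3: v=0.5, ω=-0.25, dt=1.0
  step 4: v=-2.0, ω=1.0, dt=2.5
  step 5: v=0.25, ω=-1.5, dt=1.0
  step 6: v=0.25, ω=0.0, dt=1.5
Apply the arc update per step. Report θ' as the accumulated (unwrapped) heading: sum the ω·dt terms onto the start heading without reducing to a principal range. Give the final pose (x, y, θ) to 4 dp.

step 1: θ'=2.2076 (R=-1.0000) → pose (-0.8381, 3.6642, 2.2076)
step 2: θ'=2.4576 (R=2.0000) → pose (-1.1823, 4.0250, 2.4576)
step 3: θ'=2.2076 (R=-2.0000) → pose (-1.5265, 4.3859, 2.2076)
step 4: θ'=4.7076 (R=-2.0000) → pose (2.0815, 5.5656, 4.7076)
step 5: θ'=3.2076 (R=-0.1667) → pose (1.9258, 5.4001, 3.2076)
step 6: θ'=3.2076 (straight) → pose (1.5516, 5.3753, 3.2076)

(1.5516, 5.3753, 3.2076)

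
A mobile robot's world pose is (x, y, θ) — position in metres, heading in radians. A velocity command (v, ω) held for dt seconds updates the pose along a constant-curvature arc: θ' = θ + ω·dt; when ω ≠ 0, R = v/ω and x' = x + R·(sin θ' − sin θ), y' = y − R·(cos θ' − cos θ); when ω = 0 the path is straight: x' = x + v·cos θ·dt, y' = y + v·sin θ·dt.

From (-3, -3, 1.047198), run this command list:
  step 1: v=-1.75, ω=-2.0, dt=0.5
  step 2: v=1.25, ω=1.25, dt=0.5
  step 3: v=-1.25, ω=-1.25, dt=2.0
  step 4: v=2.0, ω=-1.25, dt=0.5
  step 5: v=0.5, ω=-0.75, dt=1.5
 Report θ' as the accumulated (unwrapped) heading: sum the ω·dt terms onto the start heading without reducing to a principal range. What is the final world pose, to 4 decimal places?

(-5.9667, -3.1015, -3.5778)

step 1: θ'=0.0472 (R=0.8750) → pose (-3.7165, -3.4365, 0.0472)
step 2: θ'=0.6722 (R=1.0000) → pose (-3.1410, -3.2201, 0.6722)
step 3: θ'=-1.8278 (R=1.0000) → pose (-4.7308, -2.1835, -1.8278)
step 4: θ'=-2.4528 (R=-1.6000) → pose (-5.2613, -3.0120, -2.4528)
step 5: θ'=-3.5778 (R=-0.6667) → pose (-5.9667, -3.1015, -3.5778)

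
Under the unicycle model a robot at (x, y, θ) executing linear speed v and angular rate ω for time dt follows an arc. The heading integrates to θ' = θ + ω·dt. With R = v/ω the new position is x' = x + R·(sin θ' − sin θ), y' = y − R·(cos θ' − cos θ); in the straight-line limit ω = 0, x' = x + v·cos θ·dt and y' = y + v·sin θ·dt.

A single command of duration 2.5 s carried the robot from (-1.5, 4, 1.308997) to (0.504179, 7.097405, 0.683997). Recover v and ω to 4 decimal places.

Δθ = 0.683997 − 1.308997 = -0.625000
ω = Δθ/dt = -0.625000/2.5 = -0.2500
R = −Δy/(cos θ' − cos θ) = -6.0000
v = R·ω = -6.0000·-0.2500 = 1.5000

v = 1.5000, ω = -0.2500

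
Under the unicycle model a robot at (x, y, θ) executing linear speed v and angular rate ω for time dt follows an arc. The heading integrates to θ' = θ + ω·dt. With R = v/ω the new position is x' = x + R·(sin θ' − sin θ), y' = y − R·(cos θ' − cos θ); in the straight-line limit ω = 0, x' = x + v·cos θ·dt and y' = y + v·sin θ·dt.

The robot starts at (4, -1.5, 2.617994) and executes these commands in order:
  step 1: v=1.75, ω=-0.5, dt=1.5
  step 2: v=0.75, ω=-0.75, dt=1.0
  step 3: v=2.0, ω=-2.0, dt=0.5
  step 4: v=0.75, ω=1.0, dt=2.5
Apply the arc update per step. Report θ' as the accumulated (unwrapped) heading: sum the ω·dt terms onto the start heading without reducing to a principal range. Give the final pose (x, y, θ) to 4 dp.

step 1: θ'=1.8680 (R=-3.5000) → pose (2.4034, 0.5061, 1.8680)
step 2: θ'=1.1180 (R=-1.0000) → pose (2.4604, 1.2365, 1.1180)
step 3: θ'=0.1180 (R=-1.0000) → pose (3.2419, 1.7920, 0.1180)
step 4: θ'=2.6180 (R=0.7500) → pose (3.5286, 3.1863, 2.6180)

(3.5286, 3.1863, 2.6180)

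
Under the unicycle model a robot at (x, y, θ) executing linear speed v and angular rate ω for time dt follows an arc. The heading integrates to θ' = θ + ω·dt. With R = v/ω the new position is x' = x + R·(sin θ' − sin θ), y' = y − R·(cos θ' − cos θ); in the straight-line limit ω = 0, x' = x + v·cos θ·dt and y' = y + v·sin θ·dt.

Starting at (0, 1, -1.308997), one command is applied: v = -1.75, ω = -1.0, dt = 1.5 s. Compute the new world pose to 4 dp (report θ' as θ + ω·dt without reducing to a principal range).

θ' = -1.3090 + -1.0·1.5 = -2.8090
R = v/ω = -1.75/-1.0 = 1.7500
x' = 0 + 1.7500·(sin -2.8090 − sin -1.3090) = 1.1190
y' = 1 − 1.7500·(cos -2.8090 − cos -1.3090) = 3.1070

(1.1190, 3.1070, -2.8090)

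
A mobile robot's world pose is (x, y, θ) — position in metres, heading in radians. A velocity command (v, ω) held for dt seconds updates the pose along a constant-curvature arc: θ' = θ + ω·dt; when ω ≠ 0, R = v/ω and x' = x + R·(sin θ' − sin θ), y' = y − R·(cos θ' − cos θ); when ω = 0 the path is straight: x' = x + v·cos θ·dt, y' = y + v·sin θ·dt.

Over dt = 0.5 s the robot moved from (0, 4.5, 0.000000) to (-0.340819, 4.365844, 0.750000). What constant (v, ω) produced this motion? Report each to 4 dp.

Δθ = 0.750000 − 0.000000 = 0.750000
ω = Δθ/dt = 0.750000/0.5 = 1.5000
R = Δx/(sin θ' − sin θ) = -0.5000
v = R·ω = -0.5000·1.5000 = -0.7500

v = -0.7500, ω = 1.5000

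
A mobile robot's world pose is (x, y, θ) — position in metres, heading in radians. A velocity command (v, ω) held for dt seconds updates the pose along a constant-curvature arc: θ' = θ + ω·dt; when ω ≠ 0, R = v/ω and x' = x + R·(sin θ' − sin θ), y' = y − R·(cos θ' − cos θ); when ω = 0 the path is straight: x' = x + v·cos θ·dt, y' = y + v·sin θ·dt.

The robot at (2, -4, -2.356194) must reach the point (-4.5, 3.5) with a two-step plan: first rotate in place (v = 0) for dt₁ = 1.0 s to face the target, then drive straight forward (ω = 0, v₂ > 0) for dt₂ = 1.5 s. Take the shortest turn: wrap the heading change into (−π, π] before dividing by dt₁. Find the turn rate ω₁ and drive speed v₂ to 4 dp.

heading to target = atan2(3.5−-4, -4.5−2) = 2.2849
Δθ = wrap(2.2849 − -2.3562) = -1.6421; ω₁ = Δθ/dt₁ = -1.6421
distance = √((-4.5−2)² + (3.5−-4)²) = 9.9247; v₂ = distance/dt₂ = 6.6165

ω₁ = -1.6421, v₂ = 6.6165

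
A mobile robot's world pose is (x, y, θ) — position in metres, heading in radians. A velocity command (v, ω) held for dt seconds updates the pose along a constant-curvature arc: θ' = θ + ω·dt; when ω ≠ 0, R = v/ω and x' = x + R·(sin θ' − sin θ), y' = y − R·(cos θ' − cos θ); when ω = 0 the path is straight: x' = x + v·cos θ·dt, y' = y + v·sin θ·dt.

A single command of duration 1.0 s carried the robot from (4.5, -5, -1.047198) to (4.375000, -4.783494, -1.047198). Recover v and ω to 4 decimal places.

Δθ = -1.047198 − -1.047198 = 0.000000
ω = Δθ/dt = 0.000000/1.0 = 0.0000
ω = 0 → v = (Δx·cos θ + Δy·sin θ)/dt = -0.2500

v = -0.2500, ω = 0.0000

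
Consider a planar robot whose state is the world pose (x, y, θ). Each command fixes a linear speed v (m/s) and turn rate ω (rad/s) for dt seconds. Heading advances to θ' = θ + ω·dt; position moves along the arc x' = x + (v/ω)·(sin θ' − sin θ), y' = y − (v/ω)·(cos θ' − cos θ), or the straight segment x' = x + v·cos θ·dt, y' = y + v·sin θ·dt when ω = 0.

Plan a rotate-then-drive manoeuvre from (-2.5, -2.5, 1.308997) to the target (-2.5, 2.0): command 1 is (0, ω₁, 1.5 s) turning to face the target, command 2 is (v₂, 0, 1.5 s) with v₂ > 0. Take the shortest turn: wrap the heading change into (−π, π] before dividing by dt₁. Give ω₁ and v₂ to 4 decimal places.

ω₁ = 0.1745, v₂ = 3.0000

heading to target = atan2(2−-2.5, -2.5−-2.5) = 1.5708
Δθ = wrap(1.5708 − 1.3090) = 0.2618; ω₁ = Δθ/dt₁ = 0.1745
distance = √((-2.5−-2.5)² + (2−-2.5)²) = 4.5000; v₂ = distance/dt₂ = 3.0000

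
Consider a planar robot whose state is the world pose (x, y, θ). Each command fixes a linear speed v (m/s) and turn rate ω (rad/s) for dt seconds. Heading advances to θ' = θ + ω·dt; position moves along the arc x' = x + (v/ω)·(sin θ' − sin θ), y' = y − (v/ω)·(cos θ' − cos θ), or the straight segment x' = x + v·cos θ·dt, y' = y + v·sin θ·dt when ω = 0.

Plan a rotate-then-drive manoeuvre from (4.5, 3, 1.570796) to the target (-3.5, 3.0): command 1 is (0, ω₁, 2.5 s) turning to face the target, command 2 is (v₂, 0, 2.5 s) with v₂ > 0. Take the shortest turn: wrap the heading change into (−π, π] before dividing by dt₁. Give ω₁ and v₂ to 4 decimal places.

heading to target = atan2(3−3, -3.5−4.5) = 3.1416
Δθ = wrap(3.1416 − 1.5708) = 1.5708; ω₁ = Δθ/dt₁ = 0.6283
distance = √((-3.5−4.5)² + (3−3)²) = 8.0000; v₂ = distance/dt₂ = 3.2000

ω₁ = 0.6283, v₂ = 3.2000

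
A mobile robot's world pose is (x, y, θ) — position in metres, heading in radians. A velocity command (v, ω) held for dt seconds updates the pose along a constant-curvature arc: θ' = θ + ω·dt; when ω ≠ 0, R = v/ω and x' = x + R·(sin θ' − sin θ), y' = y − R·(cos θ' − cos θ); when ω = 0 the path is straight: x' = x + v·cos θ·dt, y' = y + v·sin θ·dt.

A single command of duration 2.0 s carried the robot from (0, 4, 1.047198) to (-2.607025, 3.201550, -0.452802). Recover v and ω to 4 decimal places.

v = -1.5000, ω = -0.7500

Δθ = -0.452802 − 1.047198 = -1.500000
ω = Δθ/dt = -1.500000/2.0 = -0.7500
R = Δx/(sin θ' − sin θ) = 2.0000
v = R·ω = 2.0000·-0.7500 = -1.5000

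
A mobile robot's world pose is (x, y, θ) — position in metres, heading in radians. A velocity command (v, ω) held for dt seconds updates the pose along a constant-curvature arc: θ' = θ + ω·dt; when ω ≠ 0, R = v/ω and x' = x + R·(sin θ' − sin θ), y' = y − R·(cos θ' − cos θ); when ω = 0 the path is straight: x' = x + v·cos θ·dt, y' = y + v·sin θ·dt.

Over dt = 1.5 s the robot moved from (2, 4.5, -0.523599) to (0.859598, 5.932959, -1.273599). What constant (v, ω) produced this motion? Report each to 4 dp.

Δθ = -1.273599 − -0.523599 = -0.750000
ω = Δθ/dt = -0.750000/1.5 = -0.5000
R = −Δy/(cos θ' − cos θ) = 2.5000
v = R·ω = 2.5000·-0.5000 = -1.2500

v = -1.2500, ω = -0.5000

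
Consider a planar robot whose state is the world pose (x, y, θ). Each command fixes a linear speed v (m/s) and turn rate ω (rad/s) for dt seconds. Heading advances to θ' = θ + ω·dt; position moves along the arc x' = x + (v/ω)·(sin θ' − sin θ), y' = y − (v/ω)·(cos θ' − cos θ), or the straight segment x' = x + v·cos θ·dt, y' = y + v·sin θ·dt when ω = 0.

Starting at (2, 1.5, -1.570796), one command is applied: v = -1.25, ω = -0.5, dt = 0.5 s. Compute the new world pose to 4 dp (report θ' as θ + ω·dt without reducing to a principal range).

θ' = -1.5708 + -0.5·0.5 = -1.8208
R = v/ω = -1.25/-0.5 = 2.5000
x' = 2 + 2.5000·(sin -1.8208 − sin -1.5708) = 2.0777
y' = 1.5 − 2.5000·(cos -1.8208 − cos -1.5708) = 2.1185

(2.0777, 2.1185, -1.8208)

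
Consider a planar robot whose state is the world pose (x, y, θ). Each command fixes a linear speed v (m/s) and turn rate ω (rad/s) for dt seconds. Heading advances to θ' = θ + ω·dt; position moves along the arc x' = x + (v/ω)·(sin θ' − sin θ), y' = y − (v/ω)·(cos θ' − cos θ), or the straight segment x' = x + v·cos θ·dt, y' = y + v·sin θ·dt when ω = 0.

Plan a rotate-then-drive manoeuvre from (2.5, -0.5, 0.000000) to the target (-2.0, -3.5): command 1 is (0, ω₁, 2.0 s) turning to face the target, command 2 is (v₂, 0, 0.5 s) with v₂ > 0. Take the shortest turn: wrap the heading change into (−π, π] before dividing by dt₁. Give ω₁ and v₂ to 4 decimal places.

heading to target = atan2(-3.5−-0.5, -2−2.5) = -2.5536
Δθ = wrap(-2.5536 − 0.0000) = -2.5536; ω₁ = Δθ/dt₁ = -1.2768
distance = √((-2−2.5)² + (-3.5−-0.5)²) = 5.4083; v₂ = distance/dt₂ = 10.8167

ω₁ = -1.2768, v₂ = 10.8167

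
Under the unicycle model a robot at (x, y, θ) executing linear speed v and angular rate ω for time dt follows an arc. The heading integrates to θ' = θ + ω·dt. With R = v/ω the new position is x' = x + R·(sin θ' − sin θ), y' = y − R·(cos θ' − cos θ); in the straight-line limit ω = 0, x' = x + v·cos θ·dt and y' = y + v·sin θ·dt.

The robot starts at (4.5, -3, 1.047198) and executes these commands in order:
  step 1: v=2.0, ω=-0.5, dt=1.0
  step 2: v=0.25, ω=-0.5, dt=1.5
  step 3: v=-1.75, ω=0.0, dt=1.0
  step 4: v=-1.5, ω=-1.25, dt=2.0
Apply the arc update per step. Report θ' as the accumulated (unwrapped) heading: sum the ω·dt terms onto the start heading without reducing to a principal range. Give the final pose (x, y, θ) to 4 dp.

(4.2615, 1.0929, -2.7028)

step 1: θ'=0.5472 (R=-4.0000) → pose (5.8829, -1.5841, 0.5472)
step 2: θ'=-0.2028 (R=-0.5000) → pose (6.2438, -1.5213, -0.2028)
step 3: θ'=-0.2028 (straight) → pose (4.5296, -1.1688, -0.2028)
step 4: θ'=-2.7028 (R=1.2000) → pose (4.2615, 1.0929, -2.7028)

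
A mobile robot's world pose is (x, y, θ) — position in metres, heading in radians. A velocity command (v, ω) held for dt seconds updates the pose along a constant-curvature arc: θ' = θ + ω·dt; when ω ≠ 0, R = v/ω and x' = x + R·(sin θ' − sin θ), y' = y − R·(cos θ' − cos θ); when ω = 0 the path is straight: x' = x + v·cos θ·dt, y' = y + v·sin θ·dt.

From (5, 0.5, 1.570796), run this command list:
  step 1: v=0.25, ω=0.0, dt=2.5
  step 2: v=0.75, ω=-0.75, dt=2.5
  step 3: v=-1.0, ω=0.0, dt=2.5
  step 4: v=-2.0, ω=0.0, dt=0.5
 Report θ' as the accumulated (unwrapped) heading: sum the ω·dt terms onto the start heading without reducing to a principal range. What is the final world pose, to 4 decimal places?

step 1: θ'=1.5708 (straight) → pose (5.0000, 1.1250, 1.5708)
step 2: θ'=-0.3042 (R=-1.0000) → pose (6.2995, 2.0791, -0.3042)
step 3: θ'=-0.3042 (straight) → pose (3.9143, 2.8279, -0.3042)
step 4: θ'=-0.3042 (straight) → pose (2.9602, 3.1275, -0.3042)

(2.9602, 3.1275, -0.3042)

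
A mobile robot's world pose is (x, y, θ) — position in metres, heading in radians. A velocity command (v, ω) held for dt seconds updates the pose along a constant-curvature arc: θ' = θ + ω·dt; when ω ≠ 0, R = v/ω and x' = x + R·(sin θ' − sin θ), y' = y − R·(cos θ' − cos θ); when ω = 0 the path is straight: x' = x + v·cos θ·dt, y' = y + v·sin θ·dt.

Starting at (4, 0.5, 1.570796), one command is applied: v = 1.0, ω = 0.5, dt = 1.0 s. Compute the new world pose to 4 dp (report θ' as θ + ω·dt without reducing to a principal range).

(3.7552, 1.4589, 2.0708)

θ' = 1.5708 + 0.5·1.0 = 2.0708
R = v/ω = 1.0/0.5 = 2.0000
x' = 4 + 2.0000·(sin 2.0708 − sin 1.5708) = 3.7552
y' = 0.5 − 2.0000·(cos 2.0708 − cos 1.5708) = 1.4589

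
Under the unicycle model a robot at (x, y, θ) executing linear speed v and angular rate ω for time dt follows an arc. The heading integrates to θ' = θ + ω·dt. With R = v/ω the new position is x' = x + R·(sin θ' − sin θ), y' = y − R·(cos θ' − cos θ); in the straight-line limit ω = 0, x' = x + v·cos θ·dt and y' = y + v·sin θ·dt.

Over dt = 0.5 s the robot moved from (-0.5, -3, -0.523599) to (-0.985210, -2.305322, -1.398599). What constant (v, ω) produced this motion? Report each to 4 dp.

Δθ = -1.398599 − -0.523599 = -0.875000
ω = Δθ/dt = -0.875000/0.5 = -1.7500
R = −Δy/(cos θ' − cos θ) = 1.0000
v = R·ω = 1.0000·-1.7500 = -1.7500

v = -1.7500, ω = -1.7500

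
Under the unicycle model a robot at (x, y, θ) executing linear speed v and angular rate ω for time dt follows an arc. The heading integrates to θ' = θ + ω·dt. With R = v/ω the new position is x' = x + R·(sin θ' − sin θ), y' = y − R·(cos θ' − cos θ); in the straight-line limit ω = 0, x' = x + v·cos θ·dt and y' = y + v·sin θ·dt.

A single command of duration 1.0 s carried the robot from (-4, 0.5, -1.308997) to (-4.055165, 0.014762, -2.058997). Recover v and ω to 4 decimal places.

v = 0.5000, ω = -0.7500

Δθ = -2.058997 − -1.308997 = -0.750000
ω = Δθ/dt = -0.750000/1.0 = -0.7500
R = −Δy/(cos θ' − cos θ) = -0.6667
v = R·ω = -0.6667·-0.7500 = 0.5000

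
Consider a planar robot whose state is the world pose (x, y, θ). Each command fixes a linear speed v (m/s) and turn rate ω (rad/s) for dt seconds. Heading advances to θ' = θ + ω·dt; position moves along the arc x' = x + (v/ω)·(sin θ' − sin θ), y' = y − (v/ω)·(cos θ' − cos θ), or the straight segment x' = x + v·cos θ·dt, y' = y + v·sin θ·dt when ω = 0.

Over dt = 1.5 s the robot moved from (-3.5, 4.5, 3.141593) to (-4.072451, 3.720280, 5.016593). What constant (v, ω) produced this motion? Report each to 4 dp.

Δθ = 5.016593 − 3.141593 = 1.875000
ω = Δθ/dt = 1.875000/1.5 = 1.2500
R = −Δy/(cos θ' − cos θ) = 0.6000
v = R·ω = 0.6000·1.2500 = 0.7500

v = 0.7500, ω = 1.2500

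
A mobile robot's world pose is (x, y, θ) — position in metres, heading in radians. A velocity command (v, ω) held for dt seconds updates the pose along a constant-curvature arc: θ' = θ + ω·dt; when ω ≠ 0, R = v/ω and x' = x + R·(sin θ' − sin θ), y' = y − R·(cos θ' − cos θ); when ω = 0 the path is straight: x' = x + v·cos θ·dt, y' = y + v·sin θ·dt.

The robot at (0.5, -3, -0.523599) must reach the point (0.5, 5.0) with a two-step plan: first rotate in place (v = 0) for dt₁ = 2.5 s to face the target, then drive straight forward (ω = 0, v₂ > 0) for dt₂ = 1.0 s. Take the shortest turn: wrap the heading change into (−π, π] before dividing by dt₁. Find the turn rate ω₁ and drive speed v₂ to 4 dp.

heading to target = atan2(5−-3, 0.5−0.5) = 1.5708
Δθ = wrap(1.5708 − -0.5236) = 2.0944; ω₁ = Δθ/dt₁ = 0.8378
distance = √((0.5−0.5)² + (5−-3)²) = 8.0000; v₂ = distance/dt₂ = 8.0000

ω₁ = 0.8378, v₂ = 8.0000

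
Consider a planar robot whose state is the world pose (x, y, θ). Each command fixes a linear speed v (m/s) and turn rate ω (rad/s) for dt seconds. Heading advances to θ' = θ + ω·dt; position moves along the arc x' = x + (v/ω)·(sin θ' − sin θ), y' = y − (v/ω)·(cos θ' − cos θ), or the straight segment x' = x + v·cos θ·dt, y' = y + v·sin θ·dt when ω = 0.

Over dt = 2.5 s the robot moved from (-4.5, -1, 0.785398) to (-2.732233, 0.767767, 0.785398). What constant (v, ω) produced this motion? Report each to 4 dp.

Δθ = 0.785398 − 0.785398 = 0.000000
ω = Δθ/dt = 0.000000/2.5 = 0.0000
ω = 0 → v = (Δx·cos θ + Δy·sin θ)/dt = 1.0000

v = 1.0000, ω = 0.0000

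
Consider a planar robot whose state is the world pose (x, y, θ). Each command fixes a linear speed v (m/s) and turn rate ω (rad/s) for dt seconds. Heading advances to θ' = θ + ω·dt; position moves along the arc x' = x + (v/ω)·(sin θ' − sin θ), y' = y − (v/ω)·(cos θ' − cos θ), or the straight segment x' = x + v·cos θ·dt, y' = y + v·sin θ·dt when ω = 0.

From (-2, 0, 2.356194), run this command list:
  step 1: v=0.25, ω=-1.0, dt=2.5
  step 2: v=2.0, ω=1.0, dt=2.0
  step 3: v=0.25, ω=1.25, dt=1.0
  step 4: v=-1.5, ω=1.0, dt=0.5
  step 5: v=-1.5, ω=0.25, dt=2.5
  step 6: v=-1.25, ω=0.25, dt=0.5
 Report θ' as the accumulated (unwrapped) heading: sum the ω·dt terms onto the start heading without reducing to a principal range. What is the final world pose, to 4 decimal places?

(3.8429, 6.4259, 4.3562)

step 1: θ'=-0.1438 (R=-0.2500) → pose (-1.7874, 0.4242, -0.1438)
step 2: θ'=1.8562 (R=2.0000) → pose (0.4183, 2.9666, 1.8562)
step 3: θ'=3.1062 (R=0.2000) → pose (0.2335, 3.1102, 3.1062)
step 4: θ'=3.6062 (R=-1.5000) → pose (0.9587, 3.2683, 3.6062)
step 5: θ'=4.2312 (R=-6.0000) → pose (3.5889, 5.8552, 4.2312)
step 6: θ'=4.3562 (R=-5.0000) → pose (3.8429, 6.4259, 4.3562)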